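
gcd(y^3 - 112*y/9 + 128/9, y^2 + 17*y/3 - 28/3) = y - 4/3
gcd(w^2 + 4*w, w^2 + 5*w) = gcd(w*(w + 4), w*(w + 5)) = w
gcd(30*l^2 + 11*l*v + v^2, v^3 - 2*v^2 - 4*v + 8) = 1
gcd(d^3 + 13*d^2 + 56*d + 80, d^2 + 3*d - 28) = 1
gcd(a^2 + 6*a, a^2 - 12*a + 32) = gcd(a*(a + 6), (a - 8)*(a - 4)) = 1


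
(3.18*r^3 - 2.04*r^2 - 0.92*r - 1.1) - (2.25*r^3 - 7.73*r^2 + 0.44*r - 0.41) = 0.93*r^3 + 5.69*r^2 - 1.36*r - 0.69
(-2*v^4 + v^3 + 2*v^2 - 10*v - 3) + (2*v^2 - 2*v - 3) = -2*v^4 + v^3 + 4*v^2 - 12*v - 6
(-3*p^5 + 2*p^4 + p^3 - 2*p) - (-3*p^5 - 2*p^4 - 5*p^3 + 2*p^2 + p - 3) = 4*p^4 + 6*p^3 - 2*p^2 - 3*p + 3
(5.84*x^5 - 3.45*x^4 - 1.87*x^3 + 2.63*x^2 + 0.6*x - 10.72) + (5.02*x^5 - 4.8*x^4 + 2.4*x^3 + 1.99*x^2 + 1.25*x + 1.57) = 10.86*x^5 - 8.25*x^4 + 0.53*x^3 + 4.62*x^2 + 1.85*x - 9.15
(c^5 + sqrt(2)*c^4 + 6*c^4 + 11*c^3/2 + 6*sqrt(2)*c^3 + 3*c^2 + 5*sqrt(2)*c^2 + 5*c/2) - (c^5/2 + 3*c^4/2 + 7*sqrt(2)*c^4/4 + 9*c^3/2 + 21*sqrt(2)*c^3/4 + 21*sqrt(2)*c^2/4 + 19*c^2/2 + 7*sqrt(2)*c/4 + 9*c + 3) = c^5/2 - 3*sqrt(2)*c^4/4 + 9*c^4/2 + c^3 + 3*sqrt(2)*c^3/4 - 13*c^2/2 - sqrt(2)*c^2/4 - 13*c/2 - 7*sqrt(2)*c/4 - 3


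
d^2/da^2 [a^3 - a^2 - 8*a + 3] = 6*a - 2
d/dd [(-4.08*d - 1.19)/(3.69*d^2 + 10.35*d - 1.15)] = (15.0552*d^2 + 8.7822*d + 17.0085)/(13.6161*d^4 + 76.383*d^3 + 98.6355*d^2 - 23.805*d + 1.3225)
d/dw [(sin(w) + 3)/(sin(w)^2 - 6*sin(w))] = (-cos(w) - 6/tan(w) + 18*cos(w)/sin(w)^2)/(sin(w) - 6)^2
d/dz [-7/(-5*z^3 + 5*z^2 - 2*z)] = 7*(-15*z^2 + 10*z - 2)/(z^2*(5*z^2 - 5*z + 2)^2)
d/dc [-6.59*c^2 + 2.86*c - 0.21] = 2.86 - 13.18*c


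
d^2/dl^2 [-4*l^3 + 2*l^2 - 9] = 4 - 24*l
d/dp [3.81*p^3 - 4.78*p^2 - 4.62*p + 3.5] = 11.43*p^2 - 9.56*p - 4.62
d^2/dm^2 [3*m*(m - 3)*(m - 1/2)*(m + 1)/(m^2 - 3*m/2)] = 6*(8*m^3 - 36*m^2 + 54*m - 57)/(8*m^3 - 36*m^2 + 54*m - 27)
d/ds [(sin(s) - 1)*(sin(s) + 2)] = sin(2*s) + cos(s)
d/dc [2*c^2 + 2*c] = 4*c + 2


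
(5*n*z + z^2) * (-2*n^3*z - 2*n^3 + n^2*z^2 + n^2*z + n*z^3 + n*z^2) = -10*n^4*z^2 - 10*n^4*z + 3*n^3*z^3 + 3*n^3*z^2 + 6*n^2*z^4 + 6*n^2*z^3 + n*z^5 + n*z^4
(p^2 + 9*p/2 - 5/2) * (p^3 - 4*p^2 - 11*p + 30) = p^5 + p^4/2 - 63*p^3/2 - 19*p^2/2 + 325*p/2 - 75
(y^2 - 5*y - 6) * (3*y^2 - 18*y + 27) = 3*y^4 - 33*y^3 + 99*y^2 - 27*y - 162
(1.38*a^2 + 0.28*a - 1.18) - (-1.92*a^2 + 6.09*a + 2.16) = 3.3*a^2 - 5.81*a - 3.34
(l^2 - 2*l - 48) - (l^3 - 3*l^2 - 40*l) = -l^3 + 4*l^2 + 38*l - 48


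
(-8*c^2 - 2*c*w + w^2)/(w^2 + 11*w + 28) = (-8*c^2 - 2*c*w + w^2)/(w^2 + 11*w + 28)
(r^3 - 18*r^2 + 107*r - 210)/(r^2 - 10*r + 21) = (r^2 - 11*r + 30)/(r - 3)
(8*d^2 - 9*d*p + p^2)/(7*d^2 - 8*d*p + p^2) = (-8*d + p)/(-7*d + p)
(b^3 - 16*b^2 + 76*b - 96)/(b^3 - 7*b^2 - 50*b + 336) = (b - 2)/(b + 7)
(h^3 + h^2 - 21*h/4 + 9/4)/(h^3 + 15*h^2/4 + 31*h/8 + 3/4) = 2*(4*h^3 + 4*h^2 - 21*h + 9)/(8*h^3 + 30*h^2 + 31*h + 6)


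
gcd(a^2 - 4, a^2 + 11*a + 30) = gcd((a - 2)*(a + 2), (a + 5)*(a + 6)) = 1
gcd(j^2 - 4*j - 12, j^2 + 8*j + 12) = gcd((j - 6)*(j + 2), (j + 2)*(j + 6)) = j + 2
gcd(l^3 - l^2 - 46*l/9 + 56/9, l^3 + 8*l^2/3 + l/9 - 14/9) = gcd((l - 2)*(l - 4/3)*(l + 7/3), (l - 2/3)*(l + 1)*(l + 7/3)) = l + 7/3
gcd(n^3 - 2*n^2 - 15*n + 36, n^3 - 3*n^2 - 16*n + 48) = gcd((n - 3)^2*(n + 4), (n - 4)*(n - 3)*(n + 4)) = n^2 + n - 12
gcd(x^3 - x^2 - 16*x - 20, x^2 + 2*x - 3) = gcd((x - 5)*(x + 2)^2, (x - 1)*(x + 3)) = 1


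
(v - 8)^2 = v^2 - 16*v + 64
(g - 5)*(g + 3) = g^2 - 2*g - 15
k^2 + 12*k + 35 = (k + 5)*(k + 7)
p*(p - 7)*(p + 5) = p^3 - 2*p^2 - 35*p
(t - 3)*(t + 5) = t^2 + 2*t - 15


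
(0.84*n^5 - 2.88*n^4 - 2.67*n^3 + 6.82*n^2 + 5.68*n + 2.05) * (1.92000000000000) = 1.6128*n^5 - 5.5296*n^4 - 5.1264*n^3 + 13.0944*n^2 + 10.9056*n + 3.936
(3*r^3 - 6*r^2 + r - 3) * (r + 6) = 3*r^4 + 12*r^3 - 35*r^2 + 3*r - 18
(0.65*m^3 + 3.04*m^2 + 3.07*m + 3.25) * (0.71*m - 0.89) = 0.4615*m^4 + 1.5799*m^3 - 0.5259*m^2 - 0.4248*m - 2.8925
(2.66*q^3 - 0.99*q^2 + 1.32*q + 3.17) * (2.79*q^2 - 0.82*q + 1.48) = 7.4214*q^5 - 4.9433*q^4 + 8.4314*q^3 + 6.2967*q^2 - 0.6458*q + 4.6916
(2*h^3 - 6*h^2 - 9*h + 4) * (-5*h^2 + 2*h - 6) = -10*h^5 + 34*h^4 + 21*h^3 - 2*h^2 + 62*h - 24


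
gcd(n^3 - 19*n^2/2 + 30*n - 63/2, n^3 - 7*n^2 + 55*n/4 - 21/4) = n^2 - 13*n/2 + 21/2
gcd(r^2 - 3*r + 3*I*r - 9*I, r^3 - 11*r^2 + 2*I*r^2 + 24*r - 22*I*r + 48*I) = r - 3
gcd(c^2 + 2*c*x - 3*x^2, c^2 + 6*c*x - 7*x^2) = -c + x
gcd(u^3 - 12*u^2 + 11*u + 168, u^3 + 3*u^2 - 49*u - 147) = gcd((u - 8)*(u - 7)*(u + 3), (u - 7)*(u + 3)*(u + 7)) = u^2 - 4*u - 21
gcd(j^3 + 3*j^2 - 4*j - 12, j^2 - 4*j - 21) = j + 3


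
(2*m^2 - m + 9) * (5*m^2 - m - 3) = 10*m^4 - 7*m^3 + 40*m^2 - 6*m - 27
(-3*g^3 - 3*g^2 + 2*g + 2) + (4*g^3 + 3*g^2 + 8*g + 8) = g^3 + 10*g + 10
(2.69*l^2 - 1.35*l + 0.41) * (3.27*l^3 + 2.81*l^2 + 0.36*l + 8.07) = 8.7963*l^5 + 3.1444*l^4 - 1.4844*l^3 + 22.3744*l^2 - 10.7469*l + 3.3087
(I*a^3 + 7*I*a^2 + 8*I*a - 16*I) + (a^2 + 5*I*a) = I*a^3 + a^2 + 7*I*a^2 + 13*I*a - 16*I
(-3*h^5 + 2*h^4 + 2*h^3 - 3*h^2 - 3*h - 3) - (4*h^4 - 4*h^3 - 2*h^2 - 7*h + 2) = -3*h^5 - 2*h^4 + 6*h^3 - h^2 + 4*h - 5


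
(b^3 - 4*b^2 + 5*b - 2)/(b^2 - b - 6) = (-b^3 + 4*b^2 - 5*b + 2)/(-b^2 + b + 6)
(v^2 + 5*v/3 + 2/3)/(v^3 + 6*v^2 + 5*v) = (v + 2/3)/(v*(v + 5))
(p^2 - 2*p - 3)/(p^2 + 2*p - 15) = (p + 1)/(p + 5)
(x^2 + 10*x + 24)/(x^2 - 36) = (x + 4)/(x - 6)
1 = 1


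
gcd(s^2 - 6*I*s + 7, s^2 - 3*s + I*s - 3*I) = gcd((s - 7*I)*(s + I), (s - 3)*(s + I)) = s + I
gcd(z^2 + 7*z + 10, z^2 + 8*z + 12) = z + 2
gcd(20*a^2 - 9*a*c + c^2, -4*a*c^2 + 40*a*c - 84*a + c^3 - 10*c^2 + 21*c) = 4*a - c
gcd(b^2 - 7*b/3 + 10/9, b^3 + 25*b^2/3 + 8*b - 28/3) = b - 2/3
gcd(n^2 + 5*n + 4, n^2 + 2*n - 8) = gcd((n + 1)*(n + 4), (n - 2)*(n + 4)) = n + 4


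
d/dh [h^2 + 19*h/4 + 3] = 2*h + 19/4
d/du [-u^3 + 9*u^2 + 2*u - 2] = -3*u^2 + 18*u + 2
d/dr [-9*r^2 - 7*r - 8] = -18*r - 7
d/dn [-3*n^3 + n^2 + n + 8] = -9*n^2 + 2*n + 1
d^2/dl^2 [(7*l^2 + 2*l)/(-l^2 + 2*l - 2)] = 4*(-8*l^3 + 21*l^2 + 6*l - 18)/(l^6 - 6*l^5 + 18*l^4 - 32*l^3 + 36*l^2 - 24*l + 8)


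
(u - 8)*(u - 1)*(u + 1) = u^3 - 8*u^2 - u + 8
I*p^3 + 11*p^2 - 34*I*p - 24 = (p - 6*I)*(p - 4*I)*(I*p + 1)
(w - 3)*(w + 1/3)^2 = w^3 - 7*w^2/3 - 17*w/9 - 1/3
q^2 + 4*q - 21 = (q - 3)*(q + 7)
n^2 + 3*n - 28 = (n - 4)*(n + 7)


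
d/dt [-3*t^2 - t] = -6*t - 1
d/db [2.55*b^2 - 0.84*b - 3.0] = 5.1*b - 0.84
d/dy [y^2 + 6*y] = 2*y + 6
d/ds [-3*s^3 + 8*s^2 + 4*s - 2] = -9*s^2 + 16*s + 4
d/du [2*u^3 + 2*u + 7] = 6*u^2 + 2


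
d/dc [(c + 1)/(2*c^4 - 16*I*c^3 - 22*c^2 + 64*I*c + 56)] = (c^4 - 8*I*c^3 - 11*c^2 + 32*I*c - 2*(c + 1)*(2*c^3 - 12*I*c^2 - 11*c + 16*I) + 28)/(2*(c^4 - 8*I*c^3 - 11*c^2 + 32*I*c + 28)^2)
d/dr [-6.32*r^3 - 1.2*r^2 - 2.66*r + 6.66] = -18.96*r^2 - 2.4*r - 2.66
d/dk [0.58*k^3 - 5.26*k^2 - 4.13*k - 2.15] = 1.74*k^2 - 10.52*k - 4.13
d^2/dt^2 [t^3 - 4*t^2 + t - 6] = 6*t - 8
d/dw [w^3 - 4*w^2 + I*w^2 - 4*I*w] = 3*w^2 + 2*w*(-4 + I) - 4*I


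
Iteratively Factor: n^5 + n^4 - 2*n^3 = (n)*(n^4 + n^3 - 2*n^2) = n^2*(n^3 + n^2 - 2*n) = n^2*(n - 1)*(n^2 + 2*n) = n^2*(n - 1)*(n + 2)*(n)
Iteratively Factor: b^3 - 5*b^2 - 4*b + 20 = (b - 2)*(b^2 - 3*b - 10) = (b - 2)*(b + 2)*(b - 5)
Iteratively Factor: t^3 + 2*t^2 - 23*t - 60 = (t - 5)*(t^2 + 7*t + 12) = (t - 5)*(t + 4)*(t + 3)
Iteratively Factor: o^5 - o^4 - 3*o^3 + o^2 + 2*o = (o - 2)*(o^4 + o^3 - o^2 - o) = (o - 2)*(o + 1)*(o^3 - o) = o*(o - 2)*(o + 1)*(o^2 - 1) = o*(o - 2)*(o - 1)*(o + 1)*(o + 1)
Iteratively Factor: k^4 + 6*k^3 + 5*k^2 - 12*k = (k - 1)*(k^3 + 7*k^2 + 12*k) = (k - 1)*(k + 4)*(k^2 + 3*k) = k*(k - 1)*(k + 4)*(k + 3)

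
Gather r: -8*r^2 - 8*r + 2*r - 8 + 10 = -8*r^2 - 6*r + 2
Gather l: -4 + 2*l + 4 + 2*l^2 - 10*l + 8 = 2*l^2 - 8*l + 8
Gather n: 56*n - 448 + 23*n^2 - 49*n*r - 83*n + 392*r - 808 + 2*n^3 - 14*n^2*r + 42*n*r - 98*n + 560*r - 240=2*n^3 + n^2*(23 - 14*r) + n*(-7*r - 125) + 952*r - 1496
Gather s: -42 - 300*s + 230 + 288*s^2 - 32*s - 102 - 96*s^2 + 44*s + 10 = 192*s^2 - 288*s + 96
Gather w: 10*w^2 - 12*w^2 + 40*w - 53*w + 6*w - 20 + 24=-2*w^2 - 7*w + 4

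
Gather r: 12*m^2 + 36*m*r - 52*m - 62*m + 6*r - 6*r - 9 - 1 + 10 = 12*m^2 + 36*m*r - 114*m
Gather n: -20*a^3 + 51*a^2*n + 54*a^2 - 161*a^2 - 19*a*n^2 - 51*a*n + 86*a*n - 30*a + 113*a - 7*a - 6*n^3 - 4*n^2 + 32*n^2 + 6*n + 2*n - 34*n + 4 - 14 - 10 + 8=-20*a^3 - 107*a^2 + 76*a - 6*n^3 + n^2*(28 - 19*a) + n*(51*a^2 + 35*a - 26) - 12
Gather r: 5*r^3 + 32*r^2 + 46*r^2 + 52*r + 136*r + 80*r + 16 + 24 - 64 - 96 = 5*r^3 + 78*r^2 + 268*r - 120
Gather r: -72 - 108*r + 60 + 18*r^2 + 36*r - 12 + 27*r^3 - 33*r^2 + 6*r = 27*r^3 - 15*r^2 - 66*r - 24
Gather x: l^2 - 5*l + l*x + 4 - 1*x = l^2 - 5*l + x*(l - 1) + 4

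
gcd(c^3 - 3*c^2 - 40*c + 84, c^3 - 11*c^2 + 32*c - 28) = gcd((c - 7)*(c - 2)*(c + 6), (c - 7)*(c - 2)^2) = c^2 - 9*c + 14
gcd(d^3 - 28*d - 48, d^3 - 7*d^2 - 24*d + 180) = d - 6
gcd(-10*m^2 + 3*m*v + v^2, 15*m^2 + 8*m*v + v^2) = 5*m + v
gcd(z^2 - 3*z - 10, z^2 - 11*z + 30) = z - 5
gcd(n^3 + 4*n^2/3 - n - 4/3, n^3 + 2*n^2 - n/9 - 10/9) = n + 1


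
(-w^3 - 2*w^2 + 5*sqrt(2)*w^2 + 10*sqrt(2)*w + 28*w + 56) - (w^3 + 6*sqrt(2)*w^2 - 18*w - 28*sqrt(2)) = -2*w^3 - 2*w^2 - sqrt(2)*w^2 + 10*sqrt(2)*w + 46*w + 28*sqrt(2) + 56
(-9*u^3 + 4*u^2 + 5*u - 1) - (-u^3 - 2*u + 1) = -8*u^3 + 4*u^2 + 7*u - 2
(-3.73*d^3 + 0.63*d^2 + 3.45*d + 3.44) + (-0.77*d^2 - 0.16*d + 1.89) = -3.73*d^3 - 0.14*d^2 + 3.29*d + 5.33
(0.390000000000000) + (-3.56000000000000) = -3.17000000000000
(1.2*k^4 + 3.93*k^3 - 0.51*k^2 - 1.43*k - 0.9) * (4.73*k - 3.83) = 5.676*k^5 + 13.9929*k^4 - 17.4642*k^3 - 4.8106*k^2 + 1.2199*k + 3.447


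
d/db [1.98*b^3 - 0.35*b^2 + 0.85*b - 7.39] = 5.94*b^2 - 0.7*b + 0.85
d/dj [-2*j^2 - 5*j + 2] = -4*j - 5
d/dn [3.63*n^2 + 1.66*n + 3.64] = 7.26*n + 1.66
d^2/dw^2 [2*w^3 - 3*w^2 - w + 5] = 12*w - 6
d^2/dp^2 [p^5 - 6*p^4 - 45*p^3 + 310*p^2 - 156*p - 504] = 20*p^3 - 72*p^2 - 270*p + 620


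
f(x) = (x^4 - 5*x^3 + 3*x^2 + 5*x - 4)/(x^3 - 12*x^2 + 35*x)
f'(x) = (-3*x^2 + 24*x - 35)*(x^4 - 5*x^3 + 3*x^2 + 5*x - 4)/(x^3 - 12*x^2 + 35*x)^2 + (4*x^3 - 15*x^2 + 6*x + 5)/(x^3 - 12*x^2 + 35*x)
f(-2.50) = -0.67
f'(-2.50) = 0.51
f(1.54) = -0.06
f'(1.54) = -0.22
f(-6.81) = -3.45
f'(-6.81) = 0.75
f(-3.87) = -1.44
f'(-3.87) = 0.61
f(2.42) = -0.38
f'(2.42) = -0.48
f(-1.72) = -0.30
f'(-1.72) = 0.44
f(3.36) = -0.77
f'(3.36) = -0.08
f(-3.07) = -0.97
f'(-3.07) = 0.55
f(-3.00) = -0.93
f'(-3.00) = 0.55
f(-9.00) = -5.16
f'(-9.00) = 0.81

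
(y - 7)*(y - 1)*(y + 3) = y^3 - 5*y^2 - 17*y + 21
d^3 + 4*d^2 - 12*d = d*(d - 2)*(d + 6)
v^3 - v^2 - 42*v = v*(v - 7)*(v + 6)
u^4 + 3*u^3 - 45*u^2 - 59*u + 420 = (u - 5)*(u - 3)*(u + 4)*(u + 7)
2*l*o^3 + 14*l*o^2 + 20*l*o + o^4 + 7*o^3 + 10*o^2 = o*(2*l + o)*(o + 2)*(o + 5)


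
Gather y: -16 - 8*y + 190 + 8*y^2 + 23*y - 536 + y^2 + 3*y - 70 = 9*y^2 + 18*y - 432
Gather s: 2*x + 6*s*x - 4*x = 6*s*x - 2*x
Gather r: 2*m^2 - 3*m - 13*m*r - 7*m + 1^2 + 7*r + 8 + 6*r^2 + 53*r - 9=2*m^2 - 10*m + 6*r^2 + r*(60 - 13*m)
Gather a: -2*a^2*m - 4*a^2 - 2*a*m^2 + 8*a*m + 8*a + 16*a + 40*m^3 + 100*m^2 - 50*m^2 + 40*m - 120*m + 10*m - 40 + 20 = a^2*(-2*m - 4) + a*(-2*m^2 + 8*m + 24) + 40*m^3 + 50*m^2 - 70*m - 20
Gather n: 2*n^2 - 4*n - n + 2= 2*n^2 - 5*n + 2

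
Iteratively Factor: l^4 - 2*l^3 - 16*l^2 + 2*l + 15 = (l - 1)*(l^3 - l^2 - 17*l - 15) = (l - 5)*(l - 1)*(l^2 + 4*l + 3) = (l - 5)*(l - 1)*(l + 3)*(l + 1)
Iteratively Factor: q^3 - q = (q)*(q^2 - 1) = q*(q - 1)*(q + 1)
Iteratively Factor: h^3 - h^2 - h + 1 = (h - 1)*(h^2 - 1) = (h - 1)^2*(h + 1)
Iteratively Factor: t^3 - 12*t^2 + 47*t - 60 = (t - 4)*(t^2 - 8*t + 15) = (t - 4)*(t - 3)*(t - 5)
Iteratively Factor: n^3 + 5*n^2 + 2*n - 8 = (n + 2)*(n^2 + 3*n - 4) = (n + 2)*(n + 4)*(n - 1)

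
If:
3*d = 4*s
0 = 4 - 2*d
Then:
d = 2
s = 3/2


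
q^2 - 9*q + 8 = (q - 8)*(q - 1)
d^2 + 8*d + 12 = (d + 2)*(d + 6)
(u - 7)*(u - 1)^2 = u^3 - 9*u^2 + 15*u - 7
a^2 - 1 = (a - 1)*(a + 1)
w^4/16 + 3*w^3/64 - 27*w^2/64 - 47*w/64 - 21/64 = (w/4 + 1/4)^2*(w - 3)*(w + 7/4)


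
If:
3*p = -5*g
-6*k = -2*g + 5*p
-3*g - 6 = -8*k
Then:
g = 54/97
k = 93/97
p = -90/97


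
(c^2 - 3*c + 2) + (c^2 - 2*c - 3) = 2*c^2 - 5*c - 1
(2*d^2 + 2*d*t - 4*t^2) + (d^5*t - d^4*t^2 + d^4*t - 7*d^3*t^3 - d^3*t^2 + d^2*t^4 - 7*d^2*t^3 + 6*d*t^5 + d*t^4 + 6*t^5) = d^5*t - d^4*t^2 + d^4*t - 7*d^3*t^3 - d^3*t^2 + d^2*t^4 - 7*d^2*t^3 + 2*d^2 + 6*d*t^5 + d*t^4 + 2*d*t + 6*t^5 - 4*t^2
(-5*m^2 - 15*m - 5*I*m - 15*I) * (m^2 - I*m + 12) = -5*m^4 - 15*m^3 - 65*m^2 - 195*m - 60*I*m - 180*I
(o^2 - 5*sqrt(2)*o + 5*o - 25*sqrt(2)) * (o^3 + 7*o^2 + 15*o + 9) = o^5 - 5*sqrt(2)*o^4 + 12*o^4 - 60*sqrt(2)*o^3 + 50*o^3 - 250*sqrt(2)*o^2 + 84*o^2 - 420*sqrt(2)*o + 45*o - 225*sqrt(2)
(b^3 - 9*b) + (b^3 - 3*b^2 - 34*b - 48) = 2*b^3 - 3*b^2 - 43*b - 48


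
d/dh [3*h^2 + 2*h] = 6*h + 2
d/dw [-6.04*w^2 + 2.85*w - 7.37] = 2.85 - 12.08*w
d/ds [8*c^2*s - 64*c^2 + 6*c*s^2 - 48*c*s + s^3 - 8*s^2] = 8*c^2 + 12*c*s - 48*c + 3*s^2 - 16*s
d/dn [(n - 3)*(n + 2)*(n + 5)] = 3*n^2 + 8*n - 11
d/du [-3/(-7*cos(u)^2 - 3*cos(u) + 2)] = 3*(14*cos(u) + 3)*sin(u)/(7*cos(u)^2 + 3*cos(u) - 2)^2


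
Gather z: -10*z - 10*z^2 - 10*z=-10*z^2 - 20*z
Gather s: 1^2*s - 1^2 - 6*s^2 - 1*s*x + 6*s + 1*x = -6*s^2 + s*(7 - x) + x - 1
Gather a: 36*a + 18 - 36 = 36*a - 18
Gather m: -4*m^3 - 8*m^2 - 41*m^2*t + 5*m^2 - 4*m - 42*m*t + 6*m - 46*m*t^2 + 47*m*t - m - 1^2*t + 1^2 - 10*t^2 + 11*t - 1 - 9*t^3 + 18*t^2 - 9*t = -4*m^3 + m^2*(-41*t - 3) + m*(-46*t^2 + 5*t + 1) - 9*t^3 + 8*t^2 + t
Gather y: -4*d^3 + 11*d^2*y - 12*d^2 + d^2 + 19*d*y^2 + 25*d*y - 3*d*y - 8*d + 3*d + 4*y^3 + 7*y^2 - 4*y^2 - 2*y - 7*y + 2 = -4*d^3 - 11*d^2 - 5*d + 4*y^3 + y^2*(19*d + 3) + y*(11*d^2 + 22*d - 9) + 2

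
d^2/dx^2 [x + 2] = 0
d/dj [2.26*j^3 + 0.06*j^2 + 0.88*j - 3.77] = 6.78*j^2 + 0.12*j + 0.88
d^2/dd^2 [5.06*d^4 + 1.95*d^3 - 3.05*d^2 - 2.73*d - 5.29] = 60.72*d^2 + 11.7*d - 6.1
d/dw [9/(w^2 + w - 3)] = 9*(-2*w - 1)/(w^2 + w - 3)^2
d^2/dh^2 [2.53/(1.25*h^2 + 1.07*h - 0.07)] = (-7.90625*h^2 - 6.76775*h + 2.53*(2.5*h + 1.07)*(5.0*h + 2.14) + 0.44275)/(1.25*h^2 + 1.07*h - 0.07)^3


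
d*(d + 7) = d^2 + 7*d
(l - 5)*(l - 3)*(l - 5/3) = l^3 - 29*l^2/3 + 85*l/3 - 25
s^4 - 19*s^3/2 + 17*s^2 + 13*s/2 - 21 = (s - 7)*(s - 2)*(s - 3/2)*(s + 1)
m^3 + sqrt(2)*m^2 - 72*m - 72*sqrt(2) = (m - 6*sqrt(2))*(m + sqrt(2))*(m + 6*sqrt(2))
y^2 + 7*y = y*(y + 7)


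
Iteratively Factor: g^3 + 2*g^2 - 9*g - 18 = (g - 3)*(g^2 + 5*g + 6) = (g - 3)*(g + 2)*(g + 3)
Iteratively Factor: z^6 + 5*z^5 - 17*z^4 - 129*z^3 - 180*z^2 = (z + 3)*(z^5 + 2*z^4 - 23*z^3 - 60*z^2) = z*(z + 3)*(z^4 + 2*z^3 - 23*z^2 - 60*z) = z^2*(z + 3)*(z^3 + 2*z^2 - 23*z - 60) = z^2*(z + 3)*(z + 4)*(z^2 - 2*z - 15) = z^2*(z - 5)*(z + 3)*(z + 4)*(z + 3)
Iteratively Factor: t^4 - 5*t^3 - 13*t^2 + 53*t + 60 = (t + 1)*(t^3 - 6*t^2 - 7*t + 60) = (t + 1)*(t + 3)*(t^2 - 9*t + 20) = (t - 5)*(t + 1)*(t + 3)*(t - 4)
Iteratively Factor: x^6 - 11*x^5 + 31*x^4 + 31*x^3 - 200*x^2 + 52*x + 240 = (x - 5)*(x^5 - 6*x^4 + x^3 + 36*x^2 - 20*x - 48) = (x - 5)*(x + 1)*(x^4 - 7*x^3 + 8*x^2 + 28*x - 48) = (x - 5)*(x + 1)*(x + 2)*(x^3 - 9*x^2 + 26*x - 24) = (x - 5)*(x - 2)*(x + 1)*(x + 2)*(x^2 - 7*x + 12) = (x - 5)*(x - 4)*(x - 2)*(x + 1)*(x + 2)*(x - 3)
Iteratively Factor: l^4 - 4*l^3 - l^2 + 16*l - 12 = (l - 2)*(l^3 - 2*l^2 - 5*l + 6) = (l - 3)*(l - 2)*(l^2 + l - 2) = (l - 3)*(l - 2)*(l - 1)*(l + 2)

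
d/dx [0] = 0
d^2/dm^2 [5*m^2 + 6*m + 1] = 10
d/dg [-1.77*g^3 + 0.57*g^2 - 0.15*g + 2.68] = -5.31*g^2 + 1.14*g - 0.15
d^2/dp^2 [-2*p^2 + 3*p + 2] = -4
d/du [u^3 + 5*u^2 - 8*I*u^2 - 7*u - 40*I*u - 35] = 3*u^2 + u*(10 - 16*I) - 7 - 40*I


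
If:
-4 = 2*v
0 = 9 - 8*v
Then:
No Solution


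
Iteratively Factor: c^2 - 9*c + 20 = (c - 4)*(c - 5)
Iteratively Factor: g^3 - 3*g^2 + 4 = (g - 2)*(g^2 - g - 2) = (g - 2)^2*(g + 1)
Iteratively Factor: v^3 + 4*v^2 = (v)*(v^2 + 4*v) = v*(v + 4)*(v)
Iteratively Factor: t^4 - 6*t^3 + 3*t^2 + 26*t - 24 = (t - 1)*(t^3 - 5*t^2 - 2*t + 24) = (t - 1)*(t + 2)*(t^2 - 7*t + 12) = (t - 3)*(t - 1)*(t + 2)*(t - 4)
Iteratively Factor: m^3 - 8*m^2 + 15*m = (m - 3)*(m^2 - 5*m) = m*(m - 3)*(m - 5)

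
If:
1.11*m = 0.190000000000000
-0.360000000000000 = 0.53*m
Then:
No Solution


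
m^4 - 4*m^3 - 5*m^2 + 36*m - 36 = (m - 3)*(m - 2)^2*(m + 3)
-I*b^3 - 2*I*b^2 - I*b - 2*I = (b + 2)*(b - I)*(-I*b + 1)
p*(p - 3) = p^2 - 3*p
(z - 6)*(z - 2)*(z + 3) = z^3 - 5*z^2 - 12*z + 36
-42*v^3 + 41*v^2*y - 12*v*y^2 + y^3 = (-7*v + y)*(-3*v + y)*(-2*v + y)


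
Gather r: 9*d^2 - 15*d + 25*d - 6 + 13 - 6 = 9*d^2 + 10*d + 1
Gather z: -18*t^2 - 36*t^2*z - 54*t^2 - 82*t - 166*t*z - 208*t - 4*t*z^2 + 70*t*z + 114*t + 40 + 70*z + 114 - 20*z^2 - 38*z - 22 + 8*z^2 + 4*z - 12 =-72*t^2 - 176*t + z^2*(-4*t - 12) + z*(-36*t^2 - 96*t + 36) + 120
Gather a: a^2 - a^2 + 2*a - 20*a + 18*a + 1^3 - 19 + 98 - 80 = 0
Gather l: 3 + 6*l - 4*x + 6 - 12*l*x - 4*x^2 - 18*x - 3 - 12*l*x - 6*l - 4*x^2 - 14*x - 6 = -24*l*x - 8*x^2 - 36*x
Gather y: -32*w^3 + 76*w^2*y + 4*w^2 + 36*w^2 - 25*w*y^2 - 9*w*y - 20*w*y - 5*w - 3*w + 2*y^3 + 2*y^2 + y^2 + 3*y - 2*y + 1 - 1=-32*w^3 + 40*w^2 - 8*w + 2*y^3 + y^2*(3 - 25*w) + y*(76*w^2 - 29*w + 1)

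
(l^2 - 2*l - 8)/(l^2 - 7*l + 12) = (l + 2)/(l - 3)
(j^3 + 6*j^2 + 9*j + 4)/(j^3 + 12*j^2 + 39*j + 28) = (j + 1)/(j + 7)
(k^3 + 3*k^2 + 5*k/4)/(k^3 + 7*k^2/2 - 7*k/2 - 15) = k*(2*k + 1)/(2*(k^2 + k - 6))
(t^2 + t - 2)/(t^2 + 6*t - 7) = (t + 2)/(t + 7)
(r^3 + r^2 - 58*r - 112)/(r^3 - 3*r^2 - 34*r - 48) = (r + 7)/(r + 3)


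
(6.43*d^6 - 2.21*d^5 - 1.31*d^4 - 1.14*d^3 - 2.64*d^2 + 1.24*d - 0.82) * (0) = 0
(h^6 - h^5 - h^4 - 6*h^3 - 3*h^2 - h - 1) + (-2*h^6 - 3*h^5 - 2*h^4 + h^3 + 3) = -h^6 - 4*h^5 - 3*h^4 - 5*h^3 - 3*h^2 - h + 2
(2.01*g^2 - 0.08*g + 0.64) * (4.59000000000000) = 9.2259*g^2 - 0.3672*g + 2.9376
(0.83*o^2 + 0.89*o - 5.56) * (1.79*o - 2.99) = 1.4857*o^3 - 0.8886*o^2 - 12.6135*o + 16.6244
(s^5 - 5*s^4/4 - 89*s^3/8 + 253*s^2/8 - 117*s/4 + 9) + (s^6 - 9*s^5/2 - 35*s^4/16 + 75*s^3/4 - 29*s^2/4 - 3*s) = s^6 - 7*s^5/2 - 55*s^4/16 + 61*s^3/8 + 195*s^2/8 - 129*s/4 + 9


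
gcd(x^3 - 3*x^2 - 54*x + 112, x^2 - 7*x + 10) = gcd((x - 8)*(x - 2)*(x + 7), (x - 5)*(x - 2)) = x - 2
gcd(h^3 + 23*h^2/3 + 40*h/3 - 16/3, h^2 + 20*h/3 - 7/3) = h - 1/3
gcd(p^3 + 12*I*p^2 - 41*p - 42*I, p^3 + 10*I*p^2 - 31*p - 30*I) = p^2 + 5*I*p - 6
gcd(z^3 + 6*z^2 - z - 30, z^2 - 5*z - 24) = z + 3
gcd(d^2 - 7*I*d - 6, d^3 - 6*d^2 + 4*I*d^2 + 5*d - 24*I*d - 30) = d - I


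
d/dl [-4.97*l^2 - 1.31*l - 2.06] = -9.94*l - 1.31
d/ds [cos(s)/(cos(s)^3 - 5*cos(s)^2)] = (2*cos(s) - 5)*sin(s)/((cos(s) - 5)^2*cos(s)^2)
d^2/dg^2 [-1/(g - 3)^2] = -6/(g - 3)^4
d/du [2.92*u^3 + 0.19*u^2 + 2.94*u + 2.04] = 8.76*u^2 + 0.38*u + 2.94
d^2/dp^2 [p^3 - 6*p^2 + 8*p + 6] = 6*p - 12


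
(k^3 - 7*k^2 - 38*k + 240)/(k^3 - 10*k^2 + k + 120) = (k + 6)/(k + 3)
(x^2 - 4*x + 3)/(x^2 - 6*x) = (x^2 - 4*x + 3)/(x*(x - 6))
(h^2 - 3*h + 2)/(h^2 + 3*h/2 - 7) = 2*(h - 1)/(2*h + 7)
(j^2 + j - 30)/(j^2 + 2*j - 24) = (j - 5)/(j - 4)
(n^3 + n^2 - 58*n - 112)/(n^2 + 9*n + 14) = n - 8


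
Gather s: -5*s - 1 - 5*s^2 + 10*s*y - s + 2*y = -5*s^2 + s*(10*y - 6) + 2*y - 1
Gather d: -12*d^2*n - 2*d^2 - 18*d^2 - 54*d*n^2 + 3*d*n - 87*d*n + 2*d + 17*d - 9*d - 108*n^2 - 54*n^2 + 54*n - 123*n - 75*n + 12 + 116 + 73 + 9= d^2*(-12*n - 20) + d*(-54*n^2 - 84*n + 10) - 162*n^2 - 144*n + 210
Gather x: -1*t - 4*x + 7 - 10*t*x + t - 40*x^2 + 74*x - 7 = -40*x^2 + x*(70 - 10*t)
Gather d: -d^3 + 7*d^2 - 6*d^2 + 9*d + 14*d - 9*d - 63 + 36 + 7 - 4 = -d^3 + d^2 + 14*d - 24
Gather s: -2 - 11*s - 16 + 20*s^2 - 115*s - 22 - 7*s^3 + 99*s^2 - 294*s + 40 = -7*s^3 + 119*s^2 - 420*s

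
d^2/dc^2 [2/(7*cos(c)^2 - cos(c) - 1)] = 2*(196*sin(c)^4 - 127*sin(c)^2 + 101*cos(c)/4 - 21*cos(3*c)/4 - 85)/(7*sin(c)^2 + cos(c) - 6)^3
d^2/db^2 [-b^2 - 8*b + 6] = -2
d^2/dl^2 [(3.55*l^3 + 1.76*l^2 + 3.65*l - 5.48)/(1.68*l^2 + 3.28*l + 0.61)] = (70.3154719999999*l^3 - 61.00536*l^2 - 195.699342*l - 119.976304)/(4.741632*l^6 + 27.772416*l^5 + 59.387328*l^4 + 55.455616*l^3 + 21.563256*l^2 + 3.661464*l + 0.226981)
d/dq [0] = 0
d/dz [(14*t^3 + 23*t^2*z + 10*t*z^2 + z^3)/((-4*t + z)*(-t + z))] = (162*t^4 + 52*t^3*z - 61*t^2*z^2 - 10*t*z^3 + z^4)/(16*t^4 - 40*t^3*z + 33*t^2*z^2 - 10*t*z^3 + z^4)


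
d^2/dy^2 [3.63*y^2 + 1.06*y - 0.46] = 7.26000000000000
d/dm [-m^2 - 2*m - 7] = -2*m - 2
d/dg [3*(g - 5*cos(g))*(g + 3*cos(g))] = 6*g*sin(g) + 6*g + 45*sin(2*g) - 6*cos(g)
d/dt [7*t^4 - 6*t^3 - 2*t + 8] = 28*t^3 - 18*t^2 - 2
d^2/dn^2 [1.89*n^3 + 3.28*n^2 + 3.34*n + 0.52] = 11.34*n + 6.56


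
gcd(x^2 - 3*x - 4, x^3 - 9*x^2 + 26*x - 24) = x - 4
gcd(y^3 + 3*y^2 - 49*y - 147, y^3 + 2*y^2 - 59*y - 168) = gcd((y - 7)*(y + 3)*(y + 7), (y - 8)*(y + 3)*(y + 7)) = y^2 + 10*y + 21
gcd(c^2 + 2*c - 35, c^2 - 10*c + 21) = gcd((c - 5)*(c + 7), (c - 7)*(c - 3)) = 1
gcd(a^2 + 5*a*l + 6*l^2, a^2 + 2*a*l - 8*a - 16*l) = a + 2*l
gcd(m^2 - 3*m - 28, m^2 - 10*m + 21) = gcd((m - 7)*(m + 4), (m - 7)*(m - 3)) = m - 7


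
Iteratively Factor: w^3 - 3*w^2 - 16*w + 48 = (w - 3)*(w^2 - 16) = (w - 3)*(w + 4)*(w - 4)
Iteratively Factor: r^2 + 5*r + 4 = (r + 4)*(r + 1)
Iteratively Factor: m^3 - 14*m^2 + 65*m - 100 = (m - 5)*(m^2 - 9*m + 20) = (m - 5)*(m - 4)*(m - 5)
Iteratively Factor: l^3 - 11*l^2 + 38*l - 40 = (l - 5)*(l^2 - 6*l + 8) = (l - 5)*(l - 4)*(l - 2)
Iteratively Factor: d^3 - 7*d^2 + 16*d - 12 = (d - 3)*(d^2 - 4*d + 4) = (d - 3)*(d - 2)*(d - 2)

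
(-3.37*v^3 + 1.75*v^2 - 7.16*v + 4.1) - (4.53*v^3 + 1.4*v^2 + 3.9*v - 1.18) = -7.9*v^3 + 0.35*v^2 - 11.06*v + 5.28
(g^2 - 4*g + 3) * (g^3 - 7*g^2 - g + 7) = g^5 - 11*g^4 + 30*g^3 - 10*g^2 - 31*g + 21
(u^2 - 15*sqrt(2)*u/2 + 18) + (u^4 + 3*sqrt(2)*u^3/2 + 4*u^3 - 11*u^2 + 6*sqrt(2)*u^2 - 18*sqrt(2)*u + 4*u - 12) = u^4 + 3*sqrt(2)*u^3/2 + 4*u^3 - 10*u^2 + 6*sqrt(2)*u^2 - 51*sqrt(2)*u/2 + 4*u + 6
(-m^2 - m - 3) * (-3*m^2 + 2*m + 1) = 3*m^4 + m^3 + 6*m^2 - 7*m - 3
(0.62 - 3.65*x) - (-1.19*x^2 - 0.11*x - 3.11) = 1.19*x^2 - 3.54*x + 3.73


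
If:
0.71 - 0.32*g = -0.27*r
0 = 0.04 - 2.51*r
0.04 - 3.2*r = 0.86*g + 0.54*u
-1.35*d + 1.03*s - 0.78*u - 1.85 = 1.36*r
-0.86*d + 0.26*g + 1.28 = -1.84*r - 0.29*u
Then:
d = 0.99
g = 2.23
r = 0.02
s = 0.41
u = -3.58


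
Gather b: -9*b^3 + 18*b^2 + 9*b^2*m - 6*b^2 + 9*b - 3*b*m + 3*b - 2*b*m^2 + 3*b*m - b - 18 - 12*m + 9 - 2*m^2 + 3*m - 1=-9*b^3 + b^2*(9*m + 12) + b*(11 - 2*m^2) - 2*m^2 - 9*m - 10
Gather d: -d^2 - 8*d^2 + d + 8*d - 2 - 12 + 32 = -9*d^2 + 9*d + 18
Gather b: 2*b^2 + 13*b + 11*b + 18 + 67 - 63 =2*b^2 + 24*b + 22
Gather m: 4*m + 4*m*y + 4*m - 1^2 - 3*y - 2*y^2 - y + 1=m*(4*y + 8) - 2*y^2 - 4*y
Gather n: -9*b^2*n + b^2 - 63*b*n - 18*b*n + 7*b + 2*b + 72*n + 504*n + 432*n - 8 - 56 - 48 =b^2 + 9*b + n*(-9*b^2 - 81*b + 1008) - 112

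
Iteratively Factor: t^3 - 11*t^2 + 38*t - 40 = (t - 4)*(t^2 - 7*t + 10) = (t - 4)*(t - 2)*(t - 5)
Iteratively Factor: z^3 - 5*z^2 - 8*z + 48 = (z + 3)*(z^2 - 8*z + 16) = (z - 4)*(z + 3)*(z - 4)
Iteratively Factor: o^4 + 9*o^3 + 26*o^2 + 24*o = (o + 4)*(o^3 + 5*o^2 + 6*o) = (o + 3)*(o + 4)*(o^2 + 2*o) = (o + 2)*(o + 3)*(o + 4)*(o)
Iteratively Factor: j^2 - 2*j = (j - 2)*(j)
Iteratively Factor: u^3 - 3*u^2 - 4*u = (u + 1)*(u^2 - 4*u) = u*(u + 1)*(u - 4)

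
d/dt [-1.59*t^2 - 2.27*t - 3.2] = -3.18*t - 2.27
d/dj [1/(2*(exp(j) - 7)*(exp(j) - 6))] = (13/2 - exp(j))*exp(j)/(exp(4*j) - 26*exp(3*j) + 253*exp(2*j) - 1092*exp(j) + 1764)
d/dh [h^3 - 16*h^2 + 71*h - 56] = 3*h^2 - 32*h + 71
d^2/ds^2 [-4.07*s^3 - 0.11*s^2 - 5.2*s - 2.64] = -24.42*s - 0.22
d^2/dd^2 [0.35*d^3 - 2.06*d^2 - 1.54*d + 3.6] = 2.1*d - 4.12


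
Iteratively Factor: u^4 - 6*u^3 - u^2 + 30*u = (u - 3)*(u^3 - 3*u^2 - 10*u) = (u - 5)*(u - 3)*(u^2 + 2*u) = u*(u - 5)*(u - 3)*(u + 2)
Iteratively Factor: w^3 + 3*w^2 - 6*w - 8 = (w + 4)*(w^2 - w - 2) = (w + 1)*(w + 4)*(w - 2)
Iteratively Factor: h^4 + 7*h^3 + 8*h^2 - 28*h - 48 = (h - 2)*(h^3 + 9*h^2 + 26*h + 24) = (h - 2)*(h + 2)*(h^2 + 7*h + 12) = (h - 2)*(h + 2)*(h + 3)*(h + 4)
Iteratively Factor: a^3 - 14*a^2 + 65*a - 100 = (a - 5)*(a^2 - 9*a + 20) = (a - 5)*(a - 4)*(a - 5)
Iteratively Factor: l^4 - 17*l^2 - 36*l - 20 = (l - 5)*(l^3 + 5*l^2 + 8*l + 4) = (l - 5)*(l + 1)*(l^2 + 4*l + 4) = (l - 5)*(l + 1)*(l + 2)*(l + 2)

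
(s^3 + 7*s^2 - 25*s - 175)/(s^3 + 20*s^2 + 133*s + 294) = (s^2 - 25)/(s^2 + 13*s + 42)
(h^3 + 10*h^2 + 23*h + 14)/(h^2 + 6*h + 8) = (h^2 + 8*h + 7)/(h + 4)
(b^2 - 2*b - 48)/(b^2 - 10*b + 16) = (b + 6)/(b - 2)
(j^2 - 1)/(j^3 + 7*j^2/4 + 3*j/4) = 4*(j - 1)/(j*(4*j + 3))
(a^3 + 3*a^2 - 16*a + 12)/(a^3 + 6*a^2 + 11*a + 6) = (a^3 + 3*a^2 - 16*a + 12)/(a^3 + 6*a^2 + 11*a + 6)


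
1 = 1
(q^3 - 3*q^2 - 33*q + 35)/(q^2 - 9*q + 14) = (q^2 + 4*q - 5)/(q - 2)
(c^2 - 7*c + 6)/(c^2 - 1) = (c - 6)/(c + 1)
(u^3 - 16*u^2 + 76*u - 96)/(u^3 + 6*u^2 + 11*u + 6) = (u^3 - 16*u^2 + 76*u - 96)/(u^3 + 6*u^2 + 11*u + 6)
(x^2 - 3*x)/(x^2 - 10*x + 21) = x/(x - 7)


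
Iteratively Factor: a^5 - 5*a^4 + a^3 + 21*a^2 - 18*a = (a)*(a^4 - 5*a^3 + a^2 + 21*a - 18) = a*(a + 2)*(a^3 - 7*a^2 + 15*a - 9) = a*(a - 3)*(a + 2)*(a^2 - 4*a + 3) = a*(a - 3)^2*(a + 2)*(a - 1)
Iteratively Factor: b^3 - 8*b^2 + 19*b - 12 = (b - 4)*(b^2 - 4*b + 3) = (b - 4)*(b - 3)*(b - 1)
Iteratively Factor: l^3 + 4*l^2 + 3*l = (l + 1)*(l^2 + 3*l) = l*(l + 1)*(l + 3)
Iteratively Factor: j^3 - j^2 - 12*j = (j)*(j^2 - j - 12) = j*(j + 3)*(j - 4)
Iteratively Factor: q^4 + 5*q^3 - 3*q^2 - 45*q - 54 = (q - 3)*(q^3 + 8*q^2 + 21*q + 18) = (q - 3)*(q + 3)*(q^2 + 5*q + 6) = (q - 3)*(q + 3)^2*(q + 2)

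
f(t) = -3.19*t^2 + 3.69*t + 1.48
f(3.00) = -16.16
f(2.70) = -11.81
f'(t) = 3.69 - 6.38*t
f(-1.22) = -7.77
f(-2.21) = -22.26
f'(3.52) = -18.77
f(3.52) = -25.06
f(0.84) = 2.33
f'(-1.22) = 11.47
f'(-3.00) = 22.83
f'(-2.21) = 17.79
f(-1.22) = -7.77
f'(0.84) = -1.67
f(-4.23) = -71.21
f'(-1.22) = 11.47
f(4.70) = -51.64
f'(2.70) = -13.54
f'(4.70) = -26.30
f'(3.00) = -15.45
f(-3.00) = -38.30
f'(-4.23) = 30.68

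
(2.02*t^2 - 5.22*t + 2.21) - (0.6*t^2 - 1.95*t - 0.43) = 1.42*t^2 - 3.27*t + 2.64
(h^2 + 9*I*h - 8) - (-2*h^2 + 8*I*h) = 3*h^2 + I*h - 8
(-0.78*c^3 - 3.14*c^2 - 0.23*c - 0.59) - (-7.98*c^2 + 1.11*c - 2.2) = -0.78*c^3 + 4.84*c^2 - 1.34*c + 1.61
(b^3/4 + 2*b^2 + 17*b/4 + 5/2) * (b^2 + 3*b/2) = b^5/4 + 19*b^4/8 + 29*b^3/4 + 71*b^2/8 + 15*b/4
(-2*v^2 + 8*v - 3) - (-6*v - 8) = -2*v^2 + 14*v + 5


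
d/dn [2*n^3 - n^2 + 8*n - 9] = 6*n^2 - 2*n + 8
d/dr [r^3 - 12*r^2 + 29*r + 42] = 3*r^2 - 24*r + 29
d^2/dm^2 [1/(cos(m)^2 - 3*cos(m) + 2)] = (-4*sin(m)^4 + 3*sin(m)^2 - 69*cos(m)/4 + 9*cos(3*m)/4 + 15)/((cos(m) - 2)^3*(cos(m) - 1)^3)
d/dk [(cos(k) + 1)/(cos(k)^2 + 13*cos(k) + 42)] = (cos(k)^2 + 2*cos(k) - 29)*sin(k)/(cos(k)^2 + 13*cos(k) + 42)^2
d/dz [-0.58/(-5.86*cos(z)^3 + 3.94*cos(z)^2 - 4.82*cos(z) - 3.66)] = (10.1964*cos(z)^2 - 4.5704*cos(z) + 2.7956)*sin(z)/(5.86*cos(z)^3 - 3.94*cos(z)^2 + 4.82*cos(z) + 3.66)^2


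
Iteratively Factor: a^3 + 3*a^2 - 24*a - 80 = (a - 5)*(a^2 + 8*a + 16) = (a - 5)*(a + 4)*(a + 4)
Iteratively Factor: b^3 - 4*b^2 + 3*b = (b)*(b^2 - 4*b + 3) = b*(b - 3)*(b - 1)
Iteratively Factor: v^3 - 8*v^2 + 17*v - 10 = (v - 5)*(v^2 - 3*v + 2) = (v - 5)*(v - 2)*(v - 1)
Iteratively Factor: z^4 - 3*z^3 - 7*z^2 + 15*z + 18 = (z + 2)*(z^3 - 5*z^2 + 3*z + 9) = (z - 3)*(z + 2)*(z^2 - 2*z - 3) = (z - 3)^2*(z + 2)*(z + 1)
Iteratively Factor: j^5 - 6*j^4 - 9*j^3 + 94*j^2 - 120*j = (j)*(j^4 - 6*j^3 - 9*j^2 + 94*j - 120) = j*(j - 3)*(j^3 - 3*j^2 - 18*j + 40) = j*(j - 3)*(j + 4)*(j^2 - 7*j + 10) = j*(j - 5)*(j - 3)*(j + 4)*(j - 2)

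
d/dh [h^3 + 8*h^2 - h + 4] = 3*h^2 + 16*h - 1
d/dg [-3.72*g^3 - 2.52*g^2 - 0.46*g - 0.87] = -11.16*g^2 - 5.04*g - 0.46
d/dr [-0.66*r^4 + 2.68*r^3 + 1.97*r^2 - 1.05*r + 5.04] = -2.64*r^3 + 8.04*r^2 + 3.94*r - 1.05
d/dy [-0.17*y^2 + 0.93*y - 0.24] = 0.93 - 0.34*y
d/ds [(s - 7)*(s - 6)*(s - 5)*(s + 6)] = 4*s^3 - 36*s^2 - 2*s + 432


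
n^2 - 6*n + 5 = (n - 5)*(n - 1)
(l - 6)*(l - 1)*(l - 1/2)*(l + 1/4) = l^4 - 29*l^3/4 + 61*l^2/8 - 5*l/8 - 3/4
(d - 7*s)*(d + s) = d^2 - 6*d*s - 7*s^2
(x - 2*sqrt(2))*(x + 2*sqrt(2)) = x^2 - 8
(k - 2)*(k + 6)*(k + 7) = k^3 + 11*k^2 + 16*k - 84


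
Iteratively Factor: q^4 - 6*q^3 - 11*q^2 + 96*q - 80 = (q - 5)*(q^3 - q^2 - 16*q + 16) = (q - 5)*(q - 4)*(q^2 + 3*q - 4) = (q - 5)*(q - 4)*(q - 1)*(q + 4)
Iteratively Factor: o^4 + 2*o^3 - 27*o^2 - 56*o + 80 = (o - 5)*(o^3 + 7*o^2 + 8*o - 16) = (o - 5)*(o - 1)*(o^2 + 8*o + 16) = (o - 5)*(o - 1)*(o + 4)*(o + 4)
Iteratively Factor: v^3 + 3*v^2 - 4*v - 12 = (v - 2)*(v^2 + 5*v + 6) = (v - 2)*(v + 2)*(v + 3)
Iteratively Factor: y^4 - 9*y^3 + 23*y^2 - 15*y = (y - 5)*(y^3 - 4*y^2 + 3*y) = y*(y - 5)*(y^2 - 4*y + 3) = y*(y - 5)*(y - 1)*(y - 3)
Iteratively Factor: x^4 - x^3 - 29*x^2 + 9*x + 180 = (x - 5)*(x^3 + 4*x^2 - 9*x - 36) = (x - 5)*(x + 4)*(x^2 - 9) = (x - 5)*(x - 3)*(x + 4)*(x + 3)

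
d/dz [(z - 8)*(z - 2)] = 2*z - 10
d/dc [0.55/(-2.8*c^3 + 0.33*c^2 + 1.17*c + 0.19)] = (4.62*c^2 - 0.363*c - 0.6435)/(-2.8*c^3 + 0.33*c^2 + 1.17*c + 0.19)^2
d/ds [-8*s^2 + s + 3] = 1 - 16*s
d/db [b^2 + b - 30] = 2*b + 1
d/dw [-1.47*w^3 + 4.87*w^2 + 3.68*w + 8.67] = -4.41*w^2 + 9.74*w + 3.68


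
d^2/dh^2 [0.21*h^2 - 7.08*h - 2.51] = 0.420000000000000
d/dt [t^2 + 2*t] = 2*t + 2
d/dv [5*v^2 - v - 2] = 10*v - 1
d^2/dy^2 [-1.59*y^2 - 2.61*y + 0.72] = -3.18000000000000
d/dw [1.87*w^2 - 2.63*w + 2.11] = 3.74*w - 2.63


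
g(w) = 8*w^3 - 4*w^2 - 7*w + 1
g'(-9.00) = 2009.00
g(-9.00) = -6092.00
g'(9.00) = 1865.00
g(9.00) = 5446.00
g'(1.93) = 66.96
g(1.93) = 30.10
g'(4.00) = 345.00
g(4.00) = 421.00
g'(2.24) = 95.50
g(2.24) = 55.16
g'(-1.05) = 27.86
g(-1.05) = -5.32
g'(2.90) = 171.64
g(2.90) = 142.17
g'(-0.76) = 12.94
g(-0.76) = 0.50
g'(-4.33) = 477.61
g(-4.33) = -693.15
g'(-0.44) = 1.17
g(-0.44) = 2.62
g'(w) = 24*w^2 - 8*w - 7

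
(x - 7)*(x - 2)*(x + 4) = x^3 - 5*x^2 - 22*x + 56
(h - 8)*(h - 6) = h^2 - 14*h + 48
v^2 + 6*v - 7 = (v - 1)*(v + 7)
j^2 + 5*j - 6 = (j - 1)*(j + 6)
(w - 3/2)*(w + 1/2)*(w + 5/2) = w^3 + 3*w^2/2 - 13*w/4 - 15/8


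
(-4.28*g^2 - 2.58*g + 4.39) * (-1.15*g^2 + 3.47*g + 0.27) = 4.922*g^4 - 11.8846*g^3 - 15.1567*g^2 + 14.5367*g + 1.1853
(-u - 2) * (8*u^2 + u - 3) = -8*u^3 - 17*u^2 + u + 6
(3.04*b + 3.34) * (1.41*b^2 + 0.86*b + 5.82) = 4.2864*b^3 + 7.3238*b^2 + 20.5652*b + 19.4388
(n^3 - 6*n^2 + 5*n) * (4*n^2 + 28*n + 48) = 4*n^5 + 4*n^4 - 100*n^3 - 148*n^2 + 240*n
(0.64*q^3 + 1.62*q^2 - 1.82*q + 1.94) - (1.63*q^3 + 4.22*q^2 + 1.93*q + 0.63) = -0.99*q^3 - 2.6*q^2 - 3.75*q + 1.31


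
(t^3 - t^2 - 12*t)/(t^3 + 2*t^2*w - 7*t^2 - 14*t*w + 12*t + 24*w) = t*(t + 3)/(t^2 + 2*t*w - 3*t - 6*w)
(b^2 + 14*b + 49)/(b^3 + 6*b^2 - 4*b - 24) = (b^2 + 14*b + 49)/(b^3 + 6*b^2 - 4*b - 24)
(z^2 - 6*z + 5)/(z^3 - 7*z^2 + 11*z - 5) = 1/(z - 1)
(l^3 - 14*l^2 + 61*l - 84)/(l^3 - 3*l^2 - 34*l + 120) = (l^2 - 10*l + 21)/(l^2 + l - 30)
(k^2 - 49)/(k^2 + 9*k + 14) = (k - 7)/(k + 2)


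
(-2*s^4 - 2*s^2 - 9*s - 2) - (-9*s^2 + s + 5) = -2*s^4 + 7*s^2 - 10*s - 7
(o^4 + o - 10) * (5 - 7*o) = -7*o^5 + 5*o^4 - 7*o^2 + 75*o - 50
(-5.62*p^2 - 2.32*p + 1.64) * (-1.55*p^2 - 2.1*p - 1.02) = 8.711*p^4 + 15.398*p^3 + 8.0624*p^2 - 1.0776*p - 1.6728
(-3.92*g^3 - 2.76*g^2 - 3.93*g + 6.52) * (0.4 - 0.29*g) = 1.1368*g^4 - 0.7676*g^3 + 0.0357000000000001*g^2 - 3.4628*g + 2.608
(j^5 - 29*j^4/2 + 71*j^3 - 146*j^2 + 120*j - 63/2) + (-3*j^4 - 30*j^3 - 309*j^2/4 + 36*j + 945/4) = j^5 - 35*j^4/2 + 41*j^3 - 893*j^2/4 + 156*j + 819/4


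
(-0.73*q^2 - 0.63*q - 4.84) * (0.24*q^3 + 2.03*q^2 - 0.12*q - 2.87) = -0.1752*q^5 - 1.6331*q^4 - 2.3529*q^3 - 7.6545*q^2 + 2.3889*q + 13.8908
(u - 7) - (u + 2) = -9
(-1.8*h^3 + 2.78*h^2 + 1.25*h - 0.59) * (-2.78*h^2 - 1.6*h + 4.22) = 5.004*h^5 - 4.8484*h^4 - 15.519*h^3 + 11.3718*h^2 + 6.219*h - 2.4898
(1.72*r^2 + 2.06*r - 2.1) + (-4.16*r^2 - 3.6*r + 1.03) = -2.44*r^2 - 1.54*r - 1.07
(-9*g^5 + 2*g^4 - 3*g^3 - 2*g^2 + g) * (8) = -72*g^5 + 16*g^4 - 24*g^3 - 16*g^2 + 8*g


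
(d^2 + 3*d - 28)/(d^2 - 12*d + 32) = (d + 7)/(d - 8)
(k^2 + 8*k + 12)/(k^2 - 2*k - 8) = (k + 6)/(k - 4)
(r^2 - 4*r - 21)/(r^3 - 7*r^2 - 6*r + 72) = (r - 7)/(r^2 - 10*r + 24)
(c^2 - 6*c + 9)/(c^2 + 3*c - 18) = (c - 3)/(c + 6)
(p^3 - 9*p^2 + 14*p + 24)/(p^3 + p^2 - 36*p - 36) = (p - 4)/(p + 6)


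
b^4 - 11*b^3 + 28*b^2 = b^2*(b - 7)*(b - 4)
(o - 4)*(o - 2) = o^2 - 6*o + 8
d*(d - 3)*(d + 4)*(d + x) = d^4 + d^3*x + d^3 + d^2*x - 12*d^2 - 12*d*x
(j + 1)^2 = j^2 + 2*j + 1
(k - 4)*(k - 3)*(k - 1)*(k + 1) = k^4 - 7*k^3 + 11*k^2 + 7*k - 12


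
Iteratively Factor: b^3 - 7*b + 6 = (b + 3)*(b^2 - 3*b + 2) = (b - 1)*(b + 3)*(b - 2)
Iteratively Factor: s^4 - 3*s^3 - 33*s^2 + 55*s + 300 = (s + 3)*(s^3 - 6*s^2 - 15*s + 100) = (s + 3)*(s + 4)*(s^2 - 10*s + 25) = (s - 5)*(s + 3)*(s + 4)*(s - 5)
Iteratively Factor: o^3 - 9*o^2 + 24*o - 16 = (o - 1)*(o^2 - 8*o + 16) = (o - 4)*(o - 1)*(o - 4)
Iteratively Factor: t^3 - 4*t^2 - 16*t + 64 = (t - 4)*(t^2 - 16) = (t - 4)*(t + 4)*(t - 4)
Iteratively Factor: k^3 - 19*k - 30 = (k + 2)*(k^2 - 2*k - 15) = (k + 2)*(k + 3)*(k - 5)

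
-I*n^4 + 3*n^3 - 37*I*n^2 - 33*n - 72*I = (n - 3*I)^2*(n + 8*I)*(-I*n + 1)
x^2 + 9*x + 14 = (x + 2)*(x + 7)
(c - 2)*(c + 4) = c^2 + 2*c - 8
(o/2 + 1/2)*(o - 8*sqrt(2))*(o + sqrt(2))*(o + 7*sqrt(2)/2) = o^4/2 - 7*sqrt(2)*o^3/4 + o^3/2 - 65*o^2/2 - 7*sqrt(2)*o^2/4 - 28*sqrt(2)*o - 65*o/2 - 28*sqrt(2)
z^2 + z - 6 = (z - 2)*(z + 3)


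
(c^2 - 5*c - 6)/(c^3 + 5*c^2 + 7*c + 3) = (c - 6)/(c^2 + 4*c + 3)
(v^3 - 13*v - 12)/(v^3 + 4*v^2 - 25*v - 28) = (v + 3)/(v + 7)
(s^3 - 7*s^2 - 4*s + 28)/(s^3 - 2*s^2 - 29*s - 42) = (s - 2)/(s + 3)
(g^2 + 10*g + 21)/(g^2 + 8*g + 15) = (g + 7)/(g + 5)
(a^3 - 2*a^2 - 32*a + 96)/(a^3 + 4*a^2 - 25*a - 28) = (a^2 + 2*a - 24)/(a^2 + 8*a + 7)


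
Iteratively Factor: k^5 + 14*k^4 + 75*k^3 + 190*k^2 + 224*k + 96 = (k + 4)*(k^4 + 10*k^3 + 35*k^2 + 50*k + 24) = (k + 3)*(k + 4)*(k^3 + 7*k^2 + 14*k + 8) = (k + 3)*(k + 4)^2*(k^2 + 3*k + 2) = (k + 2)*(k + 3)*(k + 4)^2*(k + 1)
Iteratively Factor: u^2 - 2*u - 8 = (u - 4)*(u + 2)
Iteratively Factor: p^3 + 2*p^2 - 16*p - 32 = (p - 4)*(p^2 + 6*p + 8) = (p - 4)*(p + 2)*(p + 4)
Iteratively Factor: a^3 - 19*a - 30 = (a - 5)*(a^2 + 5*a + 6) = (a - 5)*(a + 3)*(a + 2)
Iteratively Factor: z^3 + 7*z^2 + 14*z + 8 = (z + 1)*(z^2 + 6*z + 8) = (z + 1)*(z + 2)*(z + 4)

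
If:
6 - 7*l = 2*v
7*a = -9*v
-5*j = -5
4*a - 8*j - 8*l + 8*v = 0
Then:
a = -26/7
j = 1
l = 2/63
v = 26/9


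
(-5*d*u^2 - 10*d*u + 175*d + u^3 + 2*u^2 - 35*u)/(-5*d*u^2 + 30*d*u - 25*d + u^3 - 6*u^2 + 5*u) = (u + 7)/(u - 1)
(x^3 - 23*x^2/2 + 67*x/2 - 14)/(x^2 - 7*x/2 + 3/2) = (x^2 - 11*x + 28)/(x - 3)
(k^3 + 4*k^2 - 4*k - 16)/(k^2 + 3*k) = (k^3 + 4*k^2 - 4*k - 16)/(k*(k + 3))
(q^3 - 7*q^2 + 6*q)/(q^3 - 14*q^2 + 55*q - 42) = q/(q - 7)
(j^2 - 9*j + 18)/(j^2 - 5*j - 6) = (j - 3)/(j + 1)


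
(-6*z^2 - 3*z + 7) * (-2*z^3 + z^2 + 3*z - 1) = 12*z^5 - 35*z^3 + 4*z^2 + 24*z - 7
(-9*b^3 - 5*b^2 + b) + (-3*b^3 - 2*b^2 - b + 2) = -12*b^3 - 7*b^2 + 2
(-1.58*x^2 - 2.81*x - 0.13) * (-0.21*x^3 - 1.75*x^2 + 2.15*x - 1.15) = 0.3318*x^5 + 3.3551*x^4 + 1.5478*x^3 - 3.997*x^2 + 2.952*x + 0.1495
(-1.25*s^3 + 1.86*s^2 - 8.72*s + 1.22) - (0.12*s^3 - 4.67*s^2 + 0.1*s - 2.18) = -1.37*s^3 + 6.53*s^2 - 8.82*s + 3.4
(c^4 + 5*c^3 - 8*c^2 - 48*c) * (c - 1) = c^5 + 4*c^4 - 13*c^3 - 40*c^2 + 48*c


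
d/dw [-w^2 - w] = -2*w - 1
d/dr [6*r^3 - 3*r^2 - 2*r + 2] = 18*r^2 - 6*r - 2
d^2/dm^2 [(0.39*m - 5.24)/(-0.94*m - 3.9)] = 12.119608/(0.94*m + 3.9)^3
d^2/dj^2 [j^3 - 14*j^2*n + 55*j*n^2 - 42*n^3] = 6*j - 28*n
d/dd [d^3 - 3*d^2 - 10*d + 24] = 3*d^2 - 6*d - 10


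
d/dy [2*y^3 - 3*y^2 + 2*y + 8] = 6*y^2 - 6*y + 2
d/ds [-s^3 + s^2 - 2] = s*(2 - 3*s)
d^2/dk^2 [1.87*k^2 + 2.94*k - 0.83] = 3.74000000000000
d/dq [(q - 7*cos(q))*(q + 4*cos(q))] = 3*q*sin(q) + 2*q + 28*sin(2*q) - 3*cos(q)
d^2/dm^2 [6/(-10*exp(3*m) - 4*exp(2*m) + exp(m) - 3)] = 6*(-2*(30*exp(2*m) + 8*exp(m) - 1)^2*exp(m) + (90*exp(2*m) + 16*exp(m) - 1)*(10*exp(3*m) + 4*exp(2*m) - exp(m) + 3))*exp(m)/(10*exp(3*m) + 4*exp(2*m) - exp(m) + 3)^3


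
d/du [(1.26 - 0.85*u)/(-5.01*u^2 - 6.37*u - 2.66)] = (-4.2585*u^2 + 12.6252*u + 10.2872)/(25.1001*u^4 + 63.8274*u^3 + 67.2301*u^2 + 33.8884*u + 7.0756)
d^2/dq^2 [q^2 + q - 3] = 2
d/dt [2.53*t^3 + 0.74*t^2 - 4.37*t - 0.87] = 7.59*t^2 + 1.48*t - 4.37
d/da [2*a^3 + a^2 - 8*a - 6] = 6*a^2 + 2*a - 8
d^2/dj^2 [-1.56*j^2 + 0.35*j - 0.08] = -3.12000000000000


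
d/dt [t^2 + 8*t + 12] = 2*t + 8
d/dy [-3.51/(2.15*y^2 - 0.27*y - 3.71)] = (15.093*y - 0.9477)/(-2.15*y^2 + 0.27*y + 3.71)^2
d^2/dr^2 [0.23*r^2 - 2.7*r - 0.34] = 0.460000000000000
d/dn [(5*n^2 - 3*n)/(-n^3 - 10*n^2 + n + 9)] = (n*(5*n - 3)*(3*n^2 + 20*n - 1) + (3 - 10*n)*(n^3 + 10*n^2 - n - 9))/(n^3 + 10*n^2 - n - 9)^2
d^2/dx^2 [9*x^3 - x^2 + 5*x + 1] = 54*x - 2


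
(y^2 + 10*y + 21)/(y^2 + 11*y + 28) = (y + 3)/(y + 4)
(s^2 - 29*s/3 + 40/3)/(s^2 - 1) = (3*s^2 - 29*s + 40)/(3*(s^2 - 1))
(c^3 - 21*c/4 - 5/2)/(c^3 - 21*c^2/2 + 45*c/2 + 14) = (c^2 - c/2 - 5)/(c^2 - 11*c + 28)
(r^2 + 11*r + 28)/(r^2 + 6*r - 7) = (r + 4)/(r - 1)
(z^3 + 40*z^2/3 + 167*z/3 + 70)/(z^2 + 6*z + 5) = (z^2 + 25*z/3 + 14)/(z + 1)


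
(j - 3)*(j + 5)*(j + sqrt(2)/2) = j^3 + sqrt(2)*j^2/2 + 2*j^2 - 15*j + sqrt(2)*j - 15*sqrt(2)/2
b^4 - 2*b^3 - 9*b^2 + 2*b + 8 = (b - 4)*(b - 1)*(b + 1)*(b + 2)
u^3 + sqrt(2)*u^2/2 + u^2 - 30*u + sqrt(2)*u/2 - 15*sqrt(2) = (u - 5)*(u + 6)*(u + sqrt(2)/2)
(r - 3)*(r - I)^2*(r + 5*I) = r^4 - 3*r^3 + 3*I*r^3 + 9*r^2 - 9*I*r^2 - 27*r - 5*I*r + 15*I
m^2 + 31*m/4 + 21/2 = (m + 7/4)*(m + 6)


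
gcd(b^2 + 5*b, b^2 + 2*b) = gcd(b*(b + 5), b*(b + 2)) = b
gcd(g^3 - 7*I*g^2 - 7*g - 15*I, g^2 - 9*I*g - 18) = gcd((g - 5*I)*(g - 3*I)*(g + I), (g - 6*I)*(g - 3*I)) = g - 3*I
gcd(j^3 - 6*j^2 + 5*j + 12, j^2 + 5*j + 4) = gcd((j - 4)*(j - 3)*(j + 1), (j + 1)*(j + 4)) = j + 1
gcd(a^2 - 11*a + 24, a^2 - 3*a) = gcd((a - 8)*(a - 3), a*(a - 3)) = a - 3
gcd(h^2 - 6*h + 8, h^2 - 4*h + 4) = h - 2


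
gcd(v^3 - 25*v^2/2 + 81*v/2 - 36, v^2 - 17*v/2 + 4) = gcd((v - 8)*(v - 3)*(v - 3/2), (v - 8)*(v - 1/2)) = v - 8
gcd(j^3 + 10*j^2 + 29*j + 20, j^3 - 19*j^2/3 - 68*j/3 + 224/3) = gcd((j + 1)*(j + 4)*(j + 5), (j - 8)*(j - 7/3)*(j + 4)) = j + 4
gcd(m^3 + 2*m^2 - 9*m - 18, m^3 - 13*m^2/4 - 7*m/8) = 1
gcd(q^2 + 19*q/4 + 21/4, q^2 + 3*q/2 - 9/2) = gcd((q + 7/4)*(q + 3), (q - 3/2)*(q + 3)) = q + 3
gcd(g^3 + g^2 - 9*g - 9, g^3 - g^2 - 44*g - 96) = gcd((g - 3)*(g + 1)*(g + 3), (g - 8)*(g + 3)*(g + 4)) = g + 3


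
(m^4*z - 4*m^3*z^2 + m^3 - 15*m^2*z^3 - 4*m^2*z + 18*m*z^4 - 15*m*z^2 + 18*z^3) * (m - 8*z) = m^5*z - 12*m^4*z^2 + m^4 + 17*m^3*z^3 - 12*m^3*z + 138*m^2*z^4 + 17*m^2*z^2 - 144*m*z^5 + 138*m*z^3 - 144*z^4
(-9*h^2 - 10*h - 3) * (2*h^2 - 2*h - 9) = -18*h^4 - 2*h^3 + 95*h^2 + 96*h + 27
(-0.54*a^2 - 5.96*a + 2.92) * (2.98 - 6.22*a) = 3.3588*a^3 + 35.462*a^2 - 35.9232*a + 8.7016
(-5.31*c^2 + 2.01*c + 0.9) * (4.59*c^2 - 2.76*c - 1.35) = -24.3729*c^4 + 23.8815*c^3 + 5.7519*c^2 - 5.1975*c - 1.215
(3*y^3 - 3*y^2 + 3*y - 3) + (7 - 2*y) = 3*y^3 - 3*y^2 + y + 4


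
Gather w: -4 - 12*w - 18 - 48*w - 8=-60*w - 30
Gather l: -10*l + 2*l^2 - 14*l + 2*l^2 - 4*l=4*l^2 - 28*l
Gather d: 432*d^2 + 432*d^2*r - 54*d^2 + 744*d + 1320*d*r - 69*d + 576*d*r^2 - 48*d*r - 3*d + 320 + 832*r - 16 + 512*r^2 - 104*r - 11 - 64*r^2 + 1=d^2*(432*r + 378) + d*(576*r^2 + 1272*r + 672) + 448*r^2 + 728*r + 294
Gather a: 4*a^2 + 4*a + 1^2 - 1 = 4*a^2 + 4*a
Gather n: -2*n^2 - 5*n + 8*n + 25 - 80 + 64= -2*n^2 + 3*n + 9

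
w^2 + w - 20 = (w - 4)*(w + 5)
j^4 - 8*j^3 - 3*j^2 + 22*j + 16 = (j - 8)*(j - 2)*(j + 1)^2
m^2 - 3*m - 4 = (m - 4)*(m + 1)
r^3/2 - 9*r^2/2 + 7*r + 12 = (r/2 + 1/2)*(r - 6)*(r - 4)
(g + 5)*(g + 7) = g^2 + 12*g + 35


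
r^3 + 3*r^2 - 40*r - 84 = (r - 6)*(r + 2)*(r + 7)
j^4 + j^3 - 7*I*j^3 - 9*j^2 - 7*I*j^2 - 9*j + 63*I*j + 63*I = (j - 3)*(j + 1)*(j + 3)*(j - 7*I)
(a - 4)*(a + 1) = a^2 - 3*a - 4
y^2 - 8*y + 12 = (y - 6)*(y - 2)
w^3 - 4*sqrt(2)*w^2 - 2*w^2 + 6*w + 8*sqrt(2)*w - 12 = (w - 2)*(w - 3*sqrt(2))*(w - sqrt(2))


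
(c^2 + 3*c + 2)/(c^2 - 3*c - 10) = (c + 1)/(c - 5)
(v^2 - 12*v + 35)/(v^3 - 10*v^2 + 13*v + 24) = (v^2 - 12*v + 35)/(v^3 - 10*v^2 + 13*v + 24)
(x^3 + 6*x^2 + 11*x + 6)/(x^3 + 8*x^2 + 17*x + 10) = (x + 3)/(x + 5)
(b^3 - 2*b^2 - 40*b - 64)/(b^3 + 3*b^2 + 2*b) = (b^2 - 4*b - 32)/(b*(b + 1))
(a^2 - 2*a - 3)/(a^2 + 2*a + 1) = (a - 3)/(a + 1)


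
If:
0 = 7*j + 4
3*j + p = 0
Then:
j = -4/7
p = 12/7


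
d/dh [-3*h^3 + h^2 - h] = -9*h^2 + 2*h - 1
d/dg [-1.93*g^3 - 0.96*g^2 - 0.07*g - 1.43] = -5.79*g^2 - 1.92*g - 0.07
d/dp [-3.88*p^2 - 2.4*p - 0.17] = -7.76*p - 2.4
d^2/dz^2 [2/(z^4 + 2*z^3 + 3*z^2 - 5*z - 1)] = 4*(-3*(2*z^2 + 2*z + 1)*(z^4 + 2*z^3 + 3*z^2 - 5*z - 1) + (4*z^3 + 6*z^2 + 6*z - 5)^2)/(z^4 + 2*z^3 + 3*z^2 - 5*z - 1)^3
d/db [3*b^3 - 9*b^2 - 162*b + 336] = 9*b^2 - 18*b - 162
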